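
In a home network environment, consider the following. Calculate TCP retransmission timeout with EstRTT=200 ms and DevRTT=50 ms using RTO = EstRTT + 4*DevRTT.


Given: EstRTT = 200 ms, DevRTT = 50 ms
Timeout = EstRTT + 4 * DevRTT
4 * DevRTT = 4 * 50 = 200
Timeout = 200 + 200 = 400 ms

400


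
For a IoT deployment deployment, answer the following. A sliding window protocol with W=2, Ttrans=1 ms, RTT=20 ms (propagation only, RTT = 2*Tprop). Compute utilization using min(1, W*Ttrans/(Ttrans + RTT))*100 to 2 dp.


Given: W = 2, Ttrans = 1 ms, RTT = 20 ms (= 2 * Tprop, Tprop = 10 ms)
Cycle time = Ttrans + RTT = 1 + 20 = 21 ms (first packet sent until its ACK returns)
W * Ttrans = 2 * 1 = 2 ms of sending per cycle
W * Ttrans / (Ttrans + RTT) = 2 / 21 = 0.095238
U = min(1, 0.095238) = 0.095238
U% = 9.52%

9.52


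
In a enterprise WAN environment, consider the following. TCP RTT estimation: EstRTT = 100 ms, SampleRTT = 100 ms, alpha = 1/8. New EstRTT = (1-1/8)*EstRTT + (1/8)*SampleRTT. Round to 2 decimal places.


Given: EstRTT = 100 ms, SampleRTT = 100 ms, alpha = 1/8
New EstRTT = (1 - alpha) * EstRTT + alpha * SampleRTT
(7/8) * 100 = 87.5
(1/8) * 100 = 12.5
New EstRTT = 87.5 + 12.5 = 100 ms -> 100.00 ms (2 dp)

100.00


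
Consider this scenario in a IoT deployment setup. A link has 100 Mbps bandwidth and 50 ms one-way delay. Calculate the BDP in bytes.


Given: bandwidth = 100 Mbps, delay = 50 ms
BDP in bits = 100 * 10^6 * 50 / 1000
BDP in bits = 5000000
BDP in bytes = 5000000 / 8 = 625000

625000


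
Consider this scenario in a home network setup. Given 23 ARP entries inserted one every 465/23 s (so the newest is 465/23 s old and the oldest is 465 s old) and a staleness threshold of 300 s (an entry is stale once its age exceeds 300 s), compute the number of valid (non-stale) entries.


Ages are k * 465/23 s for k = 1..23 (spacing = 20.2174 s).
Entry k is valid iff k * 465/23 <= 300 iff k <= 23 * 300 / 465 = 14.8387
n_valid = floor(14.8387) = 14
(n_stale = 23 - 14 = 9)

14


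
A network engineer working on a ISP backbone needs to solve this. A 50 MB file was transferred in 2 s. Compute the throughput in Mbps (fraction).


Given: file = 50 MB, time = 2 s
File in Mb = 50 * 8 = 400 Mb
Throughput = 400 / 2 Mbps
Throughput = 200 Mbps

200


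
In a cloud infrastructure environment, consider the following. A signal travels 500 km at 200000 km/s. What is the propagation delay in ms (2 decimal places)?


Given: distance = 500 km, speed = 200000 km/s
Delay = distance / speed = 500 / 200000 seconds
Delay in ms = 500 * 1000 / 200000
Delay = 2.5000 ms
Rounded to 2 dp = 2.50 ms

2.50


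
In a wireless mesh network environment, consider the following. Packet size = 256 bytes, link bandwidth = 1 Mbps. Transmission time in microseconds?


Given: packet = 256 bytes, bandwidth = 1 Mbps
Packet in bits = 256 * 8 = 2048 bits
Bandwidth = 1 * 10^6 = 1000000 bps
Time = 2048 / 1000000 seconds
Time in us = 2048 * 10^6 / 1000000 = 2048

2048


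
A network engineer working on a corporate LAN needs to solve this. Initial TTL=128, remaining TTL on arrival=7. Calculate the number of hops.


Given: initial TTL = 128, received TTL = 7
Hops = initial TTL - received TTL
Hops = 128 - 7 = 121

121


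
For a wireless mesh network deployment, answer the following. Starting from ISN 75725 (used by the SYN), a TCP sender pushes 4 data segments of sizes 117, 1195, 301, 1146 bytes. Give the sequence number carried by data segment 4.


The SYN occupies sequence number ISN = 75725, so the first data byte is ISN + 1 = 75726.
SEQ of data segment i = (ISN + 1) + sum of payload sizes of segments 1..i-1.
Segment 1: SEQ = 75726, payload = 117 bytes
Segment 2: SEQ = 75843, payload = 1195 bytes
Segment 3: SEQ = 77038, payload = 301 bytes
Segment 4: SEQ = 77339, payload = 1146 bytes
SEQ of segment 4 = 75726 + 117 + 1195 + 301 = 77339

77339


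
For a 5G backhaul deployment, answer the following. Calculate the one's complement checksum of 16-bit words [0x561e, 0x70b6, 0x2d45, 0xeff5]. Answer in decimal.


Given words: [0x561e, 0x70b6, 0x2d45, 0xeff5]
Step 1: Sum all words
Raw sum = 22046 + 28854 + 11589 + 61429 = 123918
Step 2: Fold carry: (58382 + 1) = 58383
One's complement = ~58383 & 0xFFFF = 7152

7152


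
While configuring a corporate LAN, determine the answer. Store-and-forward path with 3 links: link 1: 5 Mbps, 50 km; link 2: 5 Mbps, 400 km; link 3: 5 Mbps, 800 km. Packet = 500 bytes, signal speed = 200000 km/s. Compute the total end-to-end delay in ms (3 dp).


Packet = 500 bytes = 4000 bits. Store-and-forward: sum (t_trans + t_prop) per link.
Link 1: t_trans = 4000/(5*10^6) s = 0.8000 ms; t_prop = 50/200000 s = 0.2500 ms; subtotal = 1.0500 ms
Link 2: t_trans = 4000/(5*10^6) s = 0.8000 ms; t_prop = 400/200000 s = 2.0000 ms; subtotal = 2.8000 ms
Link 3: t_trans = 4000/(5*10^6) s = 0.8000 ms; t_prop = 800/200000 s = 4.0000 ms; subtotal = 4.8000 ms
End-to-end = 1.0500 + 2.8000 + 4.8000 = 8.6500 ms -> 8.650 ms (3 dp)

8.650


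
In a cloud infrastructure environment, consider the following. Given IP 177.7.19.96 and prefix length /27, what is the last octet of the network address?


Given: IP = 177.7.19.96, prefix = /27
Subnet mask = 255.255.255.224
Last octet of IP: 96
Last octet of mask: 224
Network last octet = 96 AND 224 = 96

96


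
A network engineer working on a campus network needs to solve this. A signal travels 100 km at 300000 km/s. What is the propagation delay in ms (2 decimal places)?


Given: distance = 100 km, speed = 300000 km/s
Delay = distance / speed = 100 / 300000 seconds
Delay in ms = 100 * 1000 / 300000
Delay = 0.3333 ms
Rounded to 2 dp = 0.33 ms

0.33


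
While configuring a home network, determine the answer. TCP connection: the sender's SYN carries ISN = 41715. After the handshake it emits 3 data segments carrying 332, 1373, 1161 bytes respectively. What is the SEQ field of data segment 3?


The SYN occupies sequence number ISN = 41715, so the first data byte is ISN + 1 = 41716.
SEQ of data segment i = (ISN + 1) + sum of payload sizes of segments 1..i-1.
Segment 1: SEQ = 41716, payload = 332 bytes
Segment 2: SEQ = 42048, payload = 1373 bytes
Segment 3: SEQ = 43421, payload = 1161 bytes
SEQ of segment 3 = 41716 + 332 + 1373 = 43421

43421


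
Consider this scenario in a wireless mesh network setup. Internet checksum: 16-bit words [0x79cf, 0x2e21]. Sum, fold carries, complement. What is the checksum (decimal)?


Given words: [0x79cf, 0x2e21]
Step 1: Sum all words
Raw sum = 31183 + 11809 = 42992
One's complement = ~42992 & 0xFFFF = 22543

22543


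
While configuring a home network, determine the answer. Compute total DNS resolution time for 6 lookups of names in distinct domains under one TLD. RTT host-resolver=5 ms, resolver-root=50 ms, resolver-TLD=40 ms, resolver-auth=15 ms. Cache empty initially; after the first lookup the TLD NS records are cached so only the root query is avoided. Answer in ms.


Lookup 1 (cold cache): local + root + TLD + auth = 5 + 50 + 40 + 15 = 110 ms
Lookups 2..6 (TLD NS cached -> skip root; new domain -> still ask TLD and auth): local + TLD + auth = 5 + 40 + 15 = 60 ms each
Remaining 5 lookups: 5 * 60 = 300 ms
Total = 110 + 300 = 410 ms

410


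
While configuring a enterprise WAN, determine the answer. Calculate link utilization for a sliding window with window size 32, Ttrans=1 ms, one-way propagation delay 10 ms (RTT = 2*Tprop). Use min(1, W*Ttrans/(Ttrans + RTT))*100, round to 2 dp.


Given: W = 32, Ttrans = 1 ms, RTT = 20 ms (= 2 * Tprop, Tprop = 10 ms)
Cycle time = Ttrans + RTT = 1 + 20 = 21 ms (first packet sent until its ACK returns)
W * Ttrans = 32 * 1 = 32 ms of sending per cycle
W * Ttrans / (Ttrans + RTT) = 32 / 21 = 1.523810
U = min(1, 1.523810) = 1.000000
U% = 100.00%

100.00


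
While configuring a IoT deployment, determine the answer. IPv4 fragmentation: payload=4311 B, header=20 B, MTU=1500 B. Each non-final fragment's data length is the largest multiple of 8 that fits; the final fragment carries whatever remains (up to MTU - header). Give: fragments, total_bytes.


Max data per non-final fragment = floor((MTU - header)/8)*8 = floor((1500 - 20)/8)*8 = floor(1480/8)*8 = 1480 B
Final fragment needs no 8-byte alignment: it can carry up to MTU - header = 1480 B
Non-final fragments needed = ceil((payload - 1480) / 1480) = ceil(2831/1480) = ceil(1.9128) = 2
Number of fragments = 2 + 1 = 3
Fragment sizes (data): 2 * 1480 B + 1351 B (last, 1351 <= 1480 OK)
Total bytes sent = payload + n_frags * header = 4311 + 3*20 = 4311 + 60 = 4371 B

3, 4371


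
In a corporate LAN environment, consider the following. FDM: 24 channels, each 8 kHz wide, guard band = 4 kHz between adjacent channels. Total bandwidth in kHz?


Given: 24 channels, 8 kHz each, guard = 4 kHz
Channel bandwidth = 24 * 8 = 192 kHz
Guard bands = 23 gaps * 4 kHz = 92 kHz
Total = 192 + 92 = 284 kHz

284


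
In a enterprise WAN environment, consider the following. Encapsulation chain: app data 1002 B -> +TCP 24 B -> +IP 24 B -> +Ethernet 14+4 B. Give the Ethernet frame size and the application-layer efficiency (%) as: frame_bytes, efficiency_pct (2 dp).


TCP segment = 1002 + 24 = 1026 B
IP packet = 1026 + 24 = 1050 B
Ethernet frame = 1050 + 14 + 4 = 1068 B
Efficiency = app / frame = 1002 / 1068 = 0.938202 = 93.8202% -> 93.82% (2 dp)

1068, 93.82


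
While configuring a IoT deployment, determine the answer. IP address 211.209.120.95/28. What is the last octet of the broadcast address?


Given: IP = 211.209.120.95, prefix = /28
Host bits = 32 - 28 = 4
Network last octet = 95 AND mask = 80
Host part size = 2^4 - 1 = 15
Broadcast last octet = 80 OR 15 = 95

95


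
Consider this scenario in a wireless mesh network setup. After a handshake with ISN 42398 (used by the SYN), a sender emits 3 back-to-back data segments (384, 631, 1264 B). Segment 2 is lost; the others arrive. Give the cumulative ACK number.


SYN uses sequence number 42398; first data byte = ISN + 1 = 42399.
Segment 1: SEQ = 42399, len = 384 B, covers [42399, 42782]
Segment 2: SEQ = 42783, len = 631 B, covers [42783, 43413] [LOST]
Segment 3: SEQ = 43414, len = 1264 B, covers [43414, 44677]
In-order data received: bytes [42399, 42782] (segments 1..1).
Segment 2 missing -> gap begins at byte 42783; later segments buffered out of order.
Cumulative ACK = next expected in-order byte = 42399 + 384 = 42783

42783


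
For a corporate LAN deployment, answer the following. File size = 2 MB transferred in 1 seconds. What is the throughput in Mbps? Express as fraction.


Given: file = 2 MB, time = 1 s
File in Mb = 2 * 8 = 16 Mb
Throughput = 16 / 1 Mbps
Throughput = 16 Mbps

16


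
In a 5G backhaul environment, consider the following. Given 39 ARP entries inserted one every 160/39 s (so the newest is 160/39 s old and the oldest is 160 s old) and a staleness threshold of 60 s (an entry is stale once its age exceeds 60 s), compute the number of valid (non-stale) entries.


Ages are k * 160/39 s for k = 1..39 (spacing = 4.1026 s).
Entry k is valid iff k * 160/39 <= 60 iff k <= 39 * 60 / 160 = 14.6250
n_valid = floor(14.6250) = 14
(n_stale = 39 - 14 = 25)

14


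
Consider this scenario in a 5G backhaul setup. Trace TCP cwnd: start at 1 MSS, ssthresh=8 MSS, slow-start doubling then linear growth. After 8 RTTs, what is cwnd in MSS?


RTT 0: cwnd = 1 MSS (initial)
RTT 1: cwnd = 2 MSS (slow start, doubled)
RTT 2: cwnd = 4 MSS (slow start, doubled)
RTT 3: cwnd = 8 MSS (slow start, doubled)
RTT 4: cwnd = 9 MSS (congestion avoidance, +1)
RTT 5: cwnd = 10 MSS (congestion avoidance, +1)
RTT 6: cwnd = 11 MSS (congestion avoidance, +1)
RTT 7: cwnd = 12 MSS (congestion avoidance, +1)
RTT 8: cwnd = 13 MSS (congestion avoidance, +1)

13


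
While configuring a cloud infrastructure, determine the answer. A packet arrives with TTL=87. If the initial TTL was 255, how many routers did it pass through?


Given: initial TTL = 255, received TTL = 87
Hops = initial TTL - received TTL
Hops = 255 - 87 = 168

168


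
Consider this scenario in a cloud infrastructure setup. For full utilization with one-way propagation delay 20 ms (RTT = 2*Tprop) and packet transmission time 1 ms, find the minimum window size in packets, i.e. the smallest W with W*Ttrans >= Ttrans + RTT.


Given: Ttrans = 1 ms, RTT = 40 ms (= 2 * Tprop, Tprop = 20 ms)
Time until first ACK returns = Ttrans + RTT = 1 + 40 = 41 ms
Need W * Ttrans >= Ttrans + RTT  ->  W >= (Ttrans + RTT) / Ttrans
(Ttrans + RTT) / Ttrans = 41 / 1 = 41
W_min = ceil(41) = 41

41


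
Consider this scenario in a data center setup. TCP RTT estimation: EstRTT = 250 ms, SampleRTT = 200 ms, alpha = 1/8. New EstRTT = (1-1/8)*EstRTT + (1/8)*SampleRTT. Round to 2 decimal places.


Given: EstRTT = 250 ms, SampleRTT = 200 ms, alpha = 1/8
New EstRTT = (1 - alpha) * EstRTT + alpha * SampleRTT
(7/8) * 250 = 218.75
(1/8) * 200 = 25
New EstRTT = 218.75 + 25 = 243.75 ms -> 243.75 ms (2 dp)

243.75


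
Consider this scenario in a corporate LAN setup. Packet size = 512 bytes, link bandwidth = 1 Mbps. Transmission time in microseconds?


Given: packet = 512 bytes, bandwidth = 1 Mbps
Packet in bits = 512 * 8 = 4096 bits
Bandwidth = 1 * 10^6 = 1000000 bps
Time = 4096 / 1000000 seconds
Time in us = 4096 * 10^6 / 1000000 = 4096

4096


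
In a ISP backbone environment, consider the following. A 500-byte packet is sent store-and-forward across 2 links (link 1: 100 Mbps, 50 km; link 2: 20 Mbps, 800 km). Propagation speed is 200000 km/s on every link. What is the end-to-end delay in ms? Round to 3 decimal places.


Packet = 500 bytes = 4000 bits. Store-and-forward: sum (t_trans + t_prop) per link.
Link 1: t_trans = 4000/(100*10^6) s = 0.0400 ms; t_prop = 50/200000 s = 0.2500 ms; subtotal = 0.2900 ms
Link 2: t_trans = 4000/(20*10^6) s = 0.2000 ms; t_prop = 800/200000 s = 4.0000 ms; subtotal = 4.2000 ms
End-to-end = 0.2900 + 4.2000 = 4.4900 ms -> 4.490 ms (3 dp)

4.490


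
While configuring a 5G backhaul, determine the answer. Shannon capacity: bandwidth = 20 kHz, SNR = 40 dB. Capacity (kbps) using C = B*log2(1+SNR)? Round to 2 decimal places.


Given: B = 20 kHz, SNR = 40 dB
SNR linear = 10^(40/10) = 10000
1 + SNR = 10001
log2(10001) = 13.2878566418
C = 20 * 1000 * 13.2878566418 = 265757.1328 bps
C = 265.757133 kbps -> 265.76 kbps (2 dp)

265.76


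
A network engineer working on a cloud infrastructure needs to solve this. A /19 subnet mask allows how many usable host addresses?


Given: subnet mask /19
Host bits = 32 - 19 = 13
Total addresses = 2^13 = 8192
Usable hosts = 8192 - 2 (network + broadcast) = 8190

8190


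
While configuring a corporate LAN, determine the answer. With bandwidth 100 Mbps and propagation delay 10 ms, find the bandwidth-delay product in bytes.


Given: bandwidth = 100 Mbps, delay = 10 ms
BDP in bits = 100 * 10^6 * 10 / 1000
BDP in bits = 1000000
BDP in bytes = 1000000 / 8 = 125000

125000


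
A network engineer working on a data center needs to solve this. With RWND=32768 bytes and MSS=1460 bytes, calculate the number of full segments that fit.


Given: RWND = 32768 bytes, MSS = 1460 bytes
Full segments = floor(RWND / MSS)
Full segments = floor(32768 / 1460)
Full segments = floor(22.4438) = 22

22


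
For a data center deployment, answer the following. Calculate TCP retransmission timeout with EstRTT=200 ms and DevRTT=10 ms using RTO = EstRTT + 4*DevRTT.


Given: EstRTT = 200 ms, DevRTT = 10 ms
Timeout = EstRTT + 4 * DevRTT
4 * DevRTT = 4 * 10 = 40
Timeout = 200 + 40 = 240 ms

240


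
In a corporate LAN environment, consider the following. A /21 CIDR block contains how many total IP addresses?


Given: CIDR prefix /21
Host bits = 32 - 21 = 11
Total addresses = 2^11 = 2048

2048


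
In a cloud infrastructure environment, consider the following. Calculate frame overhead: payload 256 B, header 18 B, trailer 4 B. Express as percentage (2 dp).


Given: payload = 256 B, header = 18 B, trailer = 4 B
Overhead bytes = header + trailer = 18 + 4 = 22
Total frame = payload + overhead = 256 + 22 = 278
Overhead % = 22 / 278 * 100 = 7.9137% -> 7.91% (2 dp)

7.91


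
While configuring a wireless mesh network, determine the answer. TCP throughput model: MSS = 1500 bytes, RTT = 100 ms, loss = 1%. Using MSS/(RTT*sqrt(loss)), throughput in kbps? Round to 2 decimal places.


Given: MSS = 1500 bytes, RTT = 100 ms, loss = 1%
RTT in seconds = 100 / 1000 = 0.1
Loss rate = 1% = 0.01
sqrt(loss) = sqrt(0.01) = 0.1
Throughput (bytes/s) = 1500 / (0.1 * 0.1) = 150000.0000
Throughput (kbps) = 150000.0000 * 8 / 1000 = 1200.000000 -> 1200.00 kbps (2 dp)

1200.00


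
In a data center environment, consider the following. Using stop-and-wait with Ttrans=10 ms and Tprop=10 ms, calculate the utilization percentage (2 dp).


Given: Ttrans = 10 ms, Tprop = 10 ms
RTT = 2 * Tprop = 2 * 10 = 20 ms
U = Ttrans / (Ttrans + RTT)
U = 10 / (10 + 20)
U = 10 / 30 = 0.333333
U% = 33.33%

33.33


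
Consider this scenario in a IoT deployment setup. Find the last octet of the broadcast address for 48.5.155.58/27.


Given: IP = 48.5.155.58, prefix = /27
Host bits = 32 - 27 = 5
Network last octet = 58 AND mask = 32
Host part size = 2^5 - 1 = 31
Broadcast last octet = 32 OR 31 = 63

63


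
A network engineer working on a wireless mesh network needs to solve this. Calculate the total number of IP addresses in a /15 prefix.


Given: CIDR prefix /15
Host bits = 32 - 15 = 17
Total addresses = 2^17 = 131072

131072


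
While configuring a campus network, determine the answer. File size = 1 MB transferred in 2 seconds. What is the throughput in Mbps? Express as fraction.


Given: file = 1 MB, time = 2 s
File in Mb = 1 * 8 = 8 Mb
Throughput = 8 / 2 Mbps
Throughput = 4 Mbps

4


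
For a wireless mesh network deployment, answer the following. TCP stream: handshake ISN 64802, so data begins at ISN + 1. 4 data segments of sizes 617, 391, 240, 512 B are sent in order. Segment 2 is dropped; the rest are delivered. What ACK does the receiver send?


SYN uses sequence number 64802; first data byte = ISN + 1 = 64803.
Segment 1: SEQ = 64803, len = 617 B, covers [64803, 65419]
Segment 2: SEQ = 65420, len = 391 B, covers [65420, 65810] [LOST]
Segment 3: SEQ = 65811, len = 240 B, covers [65811, 66050]
Segment 4: SEQ = 66051, len = 512 B, covers [66051, 66562]
In-order data received: bytes [64803, 65419] (segments 1..1).
Segment 2 missing -> gap begins at byte 65420; later segments buffered out of order.
Cumulative ACK = next expected in-order byte = 64803 + 617 = 65420

65420


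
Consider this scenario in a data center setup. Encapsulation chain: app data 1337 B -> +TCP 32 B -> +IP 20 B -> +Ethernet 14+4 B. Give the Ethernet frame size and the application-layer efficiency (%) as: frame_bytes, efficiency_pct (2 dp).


TCP segment = 1337 + 32 = 1369 B
IP packet = 1369 + 20 = 1389 B
Ethernet frame = 1389 + 14 + 4 = 1407 B
Efficiency = app / frame = 1337 / 1407 = 0.950249 = 95.0249% -> 95.02% (2 dp)

1407, 95.02


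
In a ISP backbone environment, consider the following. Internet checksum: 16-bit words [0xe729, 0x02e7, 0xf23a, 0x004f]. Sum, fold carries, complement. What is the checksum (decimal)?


Given words: [0xe729, 0x02e7, 0xf23a, 0x004f]
Step 1: Sum all words
Raw sum = 59177 + 743 + 62010 + 79 = 122009
Step 2: Fold carry: (56473 + 1) = 56474
One's complement = ~56474 & 0xFFFF = 9061

9061


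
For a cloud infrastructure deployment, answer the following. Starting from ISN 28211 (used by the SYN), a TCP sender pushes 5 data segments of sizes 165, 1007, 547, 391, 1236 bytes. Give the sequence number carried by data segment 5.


The SYN occupies sequence number ISN = 28211, so the first data byte is ISN + 1 = 28212.
SEQ of data segment i = (ISN + 1) + sum of payload sizes of segments 1..i-1.
Segment 1: SEQ = 28212, payload = 165 bytes
Segment 2: SEQ = 28377, payload = 1007 bytes
Segment 3: SEQ = 29384, payload = 547 bytes
Segment 4: SEQ = 29931, payload = 391 bytes
Segment 5: SEQ = 30322, payload = 1236 bytes
SEQ of segment 5 = 28212 + 165 + 1007 + 547 + 391 = 30322

30322


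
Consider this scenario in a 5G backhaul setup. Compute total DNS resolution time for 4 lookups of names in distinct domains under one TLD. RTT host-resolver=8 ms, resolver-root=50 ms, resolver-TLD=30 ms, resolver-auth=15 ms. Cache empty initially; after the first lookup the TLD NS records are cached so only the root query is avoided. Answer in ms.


Lookup 1 (cold cache): local + root + TLD + auth = 8 + 50 + 30 + 15 = 103 ms
Lookups 2..4 (TLD NS cached -> skip root; new domain -> still ask TLD and auth): local + TLD + auth = 8 + 30 + 15 = 53 ms each
Remaining 3 lookups: 3 * 53 = 159 ms
Total = 103 + 159 = 262 ms

262


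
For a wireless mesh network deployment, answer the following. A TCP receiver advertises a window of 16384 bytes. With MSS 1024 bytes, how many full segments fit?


Given: RWND = 16384 bytes, MSS = 1024 bytes
Full segments = floor(RWND / MSS)
Full segments = floor(16384 / 1024)
Full segments = floor(16.0) = 16

16


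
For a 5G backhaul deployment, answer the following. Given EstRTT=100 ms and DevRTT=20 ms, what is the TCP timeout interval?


Given: EstRTT = 100 ms, DevRTT = 20 ms
Timeout = EstRTT + 4 * DevRTT
4 * DevRTT = 4 * 20 = 80
Timeout = 100 + 80 = 180 ms

180


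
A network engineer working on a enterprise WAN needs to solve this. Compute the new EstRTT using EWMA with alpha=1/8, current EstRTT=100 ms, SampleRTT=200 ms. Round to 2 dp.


Given: EstRTT = 100 ms, SampleRTT = 200 ms, alpha = 1/8
New EstRTT = (1 - alpha) * EstRTT + alpha * SampleRTT
(7/8) * 100 = 87.5
(1/8) * 200 = 25
New EstRTT = 87.5 + 25 = 112.5 ms -> 112.50 ms (2 dp)

112.50


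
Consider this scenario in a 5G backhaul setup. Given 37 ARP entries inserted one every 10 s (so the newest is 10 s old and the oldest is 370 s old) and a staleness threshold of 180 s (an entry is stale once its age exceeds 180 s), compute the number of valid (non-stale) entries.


Ages are k * 370/37 s for k = 1..37 (spacing = 10.0000 s).
Entry k is valid iff k * 370/37 <= 180 iff k <= 37 * 180 / 370 = 18.0000
n_valid = floor(18.0000) = 18
(n_stale = 37 - 18 = 19)

18


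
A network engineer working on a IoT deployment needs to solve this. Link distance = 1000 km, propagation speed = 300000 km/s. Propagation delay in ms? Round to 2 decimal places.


Given: distance = 1000 km, speed = 300000 km/s
Delay = distance / speed = 1000 / 300000 seconds
Delay in ms = 1000 * 1000 / 300000
Delay = 3.3333 ms
Rounded to 2 dp = 3.33 ms

3.33


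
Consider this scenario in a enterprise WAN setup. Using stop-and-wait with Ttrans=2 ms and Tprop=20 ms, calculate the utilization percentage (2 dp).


Given: Ttrans = 2 ms, Tprop = 20 ms
RTT = 2 * Tprop = 2 * 20 = 40 ms
U = Ttrans / (Ttrans + RTT)
U = 2 / (2 + 40)
U = 2 / 42 = 0.047619
U% = 4.76%

4.76


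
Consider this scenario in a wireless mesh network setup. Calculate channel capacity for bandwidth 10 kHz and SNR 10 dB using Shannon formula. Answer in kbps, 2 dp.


Given: B = 10 kHz, SNR = 10 dB
SNR linear = 10^(10/10) = 10
1 + SNR = 11
log2(11) = 3.4594316186
C = 10 * 1000 * 3.4594316186 = 34594.3162 bps
C = 34.594316 kbps -> 34.59 kbps (2 dp)

34.59


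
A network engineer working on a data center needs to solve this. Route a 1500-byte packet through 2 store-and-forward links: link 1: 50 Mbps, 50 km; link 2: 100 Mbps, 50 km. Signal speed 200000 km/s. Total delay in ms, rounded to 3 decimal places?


Packet = 1500 bytes = 12000 bits. Store-and-forward: sum (t_trans + t_prop) per link.
Link 1: t_trans = 12000/(50*10^6) s = 0.2400 ms; t_prop = 50/200000 s = 0.2500 ms; subtotal = 0.4900 ms
Link 2: t_trans = 12000/(100*10^6) s = 0.1200 ms; t_prop = 50/200000 s = 0.2500 ms; subtotal = 0.3700 ms
End-to-end = 0.4900 + 0.3700 = 0.8600 ms -> 0.860 ms (3 dp)

0.860


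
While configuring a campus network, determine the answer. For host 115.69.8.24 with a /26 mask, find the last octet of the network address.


Given: IP = 115.69.8.24, prefix = /26
Subnet mask = 255.255.255.192
Last octet of IP: 24
Last octet of mask: 192
Network last octet = 24 AND 192 = 0

0


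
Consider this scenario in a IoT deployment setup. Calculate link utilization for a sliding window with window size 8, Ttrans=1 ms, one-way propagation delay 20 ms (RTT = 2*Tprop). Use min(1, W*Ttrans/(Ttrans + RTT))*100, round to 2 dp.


Given: W = 8, Ttrans = 1 ms, RTT = 40 ms (= 2 * Tprop, Tprop = 20 ms)
Cycle time = Ttrans + RTT = 1 + 40 = 41 ms (first packet sent until its ACK returns)
W * Ttrans = 8 * 1 = 8 ms of sending per cycle
W * Ttrans / (Ttrans + RTT) = 8 / 41 = 0.195122
U = min(1, 0.195122) = 0.195122
U% = 19.51%

19.51


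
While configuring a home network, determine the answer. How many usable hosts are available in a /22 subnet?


Given: subnet mask /22
Host bits = 32 - 22 = 10
Total addresses = 2^10 = 1024
Usable hosts = 1024 - 2 (network + broadcast) = 1022

1022


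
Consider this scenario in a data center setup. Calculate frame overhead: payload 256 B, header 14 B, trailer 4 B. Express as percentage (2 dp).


Given: payload = 256 B, header = 14 B, trailer = 4 B
Overhead bytes = header + trailer = 14 + 4 = 18
Total frame = payload + overhead = 256 + 18 = 274
Overhead % = 18 / 274 * 100 = 6.5693% -> 6.57% (2 dp)

6.57


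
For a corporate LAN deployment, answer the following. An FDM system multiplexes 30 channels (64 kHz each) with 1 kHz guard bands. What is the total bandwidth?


Given: 30 channels, 64 kHz each, guard = 1 kHz
Channel bandwidth = 30 * 64 = 1920 kHz
Guard bands = 29 gaps * 1 kHz = 29 kHz
Total = 1920 + 29 = 1949 kHz

1949


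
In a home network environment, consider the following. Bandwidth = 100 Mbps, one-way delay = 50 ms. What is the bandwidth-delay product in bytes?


Given: bandwidth = 100 Mbps, delay = 50 ms
BDP in bits = 100 * 10^6 * 50 / 1000
BDP in bits = 5000000
BDP in bytes = 5000000 / 8 = 625000

625000


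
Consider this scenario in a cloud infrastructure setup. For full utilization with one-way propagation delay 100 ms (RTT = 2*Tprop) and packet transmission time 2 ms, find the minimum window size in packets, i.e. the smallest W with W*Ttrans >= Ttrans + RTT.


Given: Ttrans = 2 ms, RTT = 200 ms (= 2 * Tprop, Tprop = 100 ms)
Time until first ACK returns = Ttrans + RTT = 2 + 200 = 202 ms
Need W * Ttrans >= Ttrans + RTT  ->  W >= (Ttrans + RTT) / Ttrans
(Ttrans + RTT) / Ttrans = 202 / 2 = 101
W_min = ceil(101) = 101

101


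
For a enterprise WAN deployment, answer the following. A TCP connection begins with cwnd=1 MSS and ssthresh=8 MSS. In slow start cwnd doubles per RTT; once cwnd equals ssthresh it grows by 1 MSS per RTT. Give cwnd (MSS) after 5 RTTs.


RTT 0: cwnd = 1 MSS (initial)
RTT 1: cwnd = 2 MSS (slow start, doubled)
RTT 2: cwnd = 4 MSS (slow start, doubled)
RTT 3: cwnd = 8 MSS (slow start, doubled)
RTT 4: cwnd = 9 MSS (congestion avoidance, +1)
RTT 5: cwnd = 10 MSS (congestion avoidance, +1)

10


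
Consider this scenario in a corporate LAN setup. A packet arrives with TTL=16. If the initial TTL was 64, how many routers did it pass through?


Given: initial TTL = 64, received TTL = 16
Hops = initial TTL - received TTL
Hops = 64 - 16 = 48

48


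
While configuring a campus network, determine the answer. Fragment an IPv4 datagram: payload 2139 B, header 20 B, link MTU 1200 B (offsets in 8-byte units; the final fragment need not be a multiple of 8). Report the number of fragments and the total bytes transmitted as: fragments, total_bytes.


Max data per non-final fragment = floor((MTU - header)/8)*8 = floor((1200 - 20)/8)*8 = floor(1180/8)*8 = 1176 B
Final fragment needs no 8-byte alignment: it can carry up to MTU - header = 1180 B
Non-final fragments needed = ceil((payload - 1180) / 1176) = ceil(959/1176) = ceil(0.8155) = 1
Number of fragments = 1 + 1 = 2
Fragment sizes (data): 1 * 1176 B + 963 B (last, 963 <= 1180 OK)
Total bytes sent = payload + n_frags * header = 2139 + 2*20 = 2139 + 40 = 2179 B

2, 2179


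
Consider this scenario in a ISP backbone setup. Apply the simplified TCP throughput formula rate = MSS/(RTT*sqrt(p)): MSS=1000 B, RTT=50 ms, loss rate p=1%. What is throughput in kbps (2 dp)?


Given: MSS = 1000 bytes, RTT = 50 ms, loss = 1%
RTT in seconds = 50 / 1000 = 0.05
Loss rate = 1% = 0.01
sqrt(loss) = sqrt(0.01) = 0.1
Throughput (bytes/s) = 1000 / (0.05 * 0.1) = 200000.0000
Throughput (kbps) = 200000.0000 * 8 / 1000 = 1600.000000 -> 1600.00 kbps (2 dp)

1600.00


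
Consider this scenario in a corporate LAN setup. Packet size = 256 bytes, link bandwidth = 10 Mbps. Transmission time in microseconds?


Given: packet = 256 bytes, bandwidth = 10 Mbps
Packet in bits = 256 * 8 = 2048 bits
Bandwidth = 10 * 10^6 = 10000000 bps
Time = 2048 / 10000000 seconds
Time in us = 2048 * 10^6 / 10000000 = 204.8

204.8


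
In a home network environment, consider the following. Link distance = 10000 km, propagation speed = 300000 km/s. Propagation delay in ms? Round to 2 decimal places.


Given: distance = 10000 km, speed = 300000 km/s
Delay = distance / speed = 10000 / 300000 seconds
Delay in ms = 10000 * 1000 / 300000
Delay = 33.3333 ms
Rounded to 2 dp = 33.33 ms

33.33


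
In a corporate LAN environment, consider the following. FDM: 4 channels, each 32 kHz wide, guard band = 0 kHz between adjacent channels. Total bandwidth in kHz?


Given: 4 channels, 32 kHz each, guard = 0 kHz
Channel bandwidth = 4 * 32 = 128 kHz
Guard bands = 3 gaps * 0 kHz = 0 kHz
Total = 128 + 0 = 128 kHz

128


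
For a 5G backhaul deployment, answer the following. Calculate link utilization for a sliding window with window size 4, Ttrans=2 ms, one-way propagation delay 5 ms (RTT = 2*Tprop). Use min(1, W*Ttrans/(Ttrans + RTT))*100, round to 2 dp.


Given: W = 4, Ttrans = 2 ms, RTT = 10 ms (= 2 * Tprop, Tprop = 5 ms)
Cycle time = Ttrans + RTT = 2 + 10 = 12 ms (first packet sent until its ACK returns)
W * Ttrans = 4 * 2 = 8 ms of sending per cycle
W * Ttrans / (Ttrans + RTT) = 8 / 12 = 0.666667
U = min(1, 0.666667) = 0.666667
U% = 66.67%

66.67


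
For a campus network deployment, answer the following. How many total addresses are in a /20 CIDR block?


Given: CIDR prefix /20
Host bits = 32 - 20 = 12
Total addresses = 2^12 = 4096

4096


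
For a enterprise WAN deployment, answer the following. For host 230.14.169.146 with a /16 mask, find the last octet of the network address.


Given: IP = 230.14.169.146, prefix = /16
Subnet mask = 255.255.0.0
Last octet of IP: 146
Last octet of mask: 0
Network last octet = 146 AND 0 = 0

0


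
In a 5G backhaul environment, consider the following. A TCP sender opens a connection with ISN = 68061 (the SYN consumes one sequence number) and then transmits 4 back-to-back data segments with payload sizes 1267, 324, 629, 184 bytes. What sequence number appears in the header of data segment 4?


The SYN occupies sequence number ISN = 68061, so the first data byte is ISN + 1 = 68062.
SEQ of data segment i = (ISN + 1) + sum of payload sizes of segments 1..i-1.
Segment 1: SEQ = 68062, payload = 1267 bytes
Segment 2: SEQ = 69329, payload = 324 bytes
Segment 3: SEQ = 69653, payload = 629 bytes
Segment 4: SEQ = 70282, payload = 184 bytes
SEQ of segment 4 = 68062 + 1267 + 324 + 629 = 70282

70282


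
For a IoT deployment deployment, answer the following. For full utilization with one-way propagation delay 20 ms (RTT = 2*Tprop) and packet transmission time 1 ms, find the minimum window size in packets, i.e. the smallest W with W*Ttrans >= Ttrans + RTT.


Given: Ttrans = 1 ms, RTT = 40 ms (= 2 * Tprop, Tprop = 20 ms)
Time until first ACK returns = Ttrans + RTT = 1 + 40 = 41 ms
Need W * Ttrans >= Ttrans + RTT  ->  W >= (Ttrans + RTT) / Ttrans
(Ttrans + RTT) / Ttrans = 41 / 1 = 41
W_min = ceil(41) = 41

41


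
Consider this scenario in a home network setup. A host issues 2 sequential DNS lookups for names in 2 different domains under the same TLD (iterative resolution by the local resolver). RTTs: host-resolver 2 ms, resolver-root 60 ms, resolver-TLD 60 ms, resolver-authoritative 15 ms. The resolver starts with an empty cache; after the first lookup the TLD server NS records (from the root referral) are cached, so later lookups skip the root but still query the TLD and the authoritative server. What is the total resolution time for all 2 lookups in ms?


Lookup 1 (cold cache): local + root + TLD + auth = 2 + 60 + 60 + 15 = 137 ms
Lookups 2..2 (TLD NS cached -> skip root; new domain -> still ask TLD and auth): local + TLD + auth = 2 + 60 + 15 = 77 ms each
Remaining 1 lookups: 1 * 77 = 77 ms
Total = 137 + 77 = 214 ms

214


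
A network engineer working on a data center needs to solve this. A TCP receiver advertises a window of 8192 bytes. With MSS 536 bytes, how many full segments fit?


Given: RWND = 8192 bytes, MSS = 536 bytes
Full segments = floor(RWND / MSS)
Full segments = floor(8192 / 536)
Full segments = floor(15.2836) = 15

15


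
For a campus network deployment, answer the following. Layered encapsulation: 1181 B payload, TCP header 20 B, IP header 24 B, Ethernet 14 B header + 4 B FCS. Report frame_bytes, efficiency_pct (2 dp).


TCP segment = 1181 + 20 = 1201 B
IP packet = 1201 + 24 = 1225 B
Ethernet frame = 1225 + 14 + 4 = 1243 B
Efficiency = app / frame = 1181 / 1243 = 0.950121 = 95.0121% -> 95.01% (2 dp)

1243, 95.01


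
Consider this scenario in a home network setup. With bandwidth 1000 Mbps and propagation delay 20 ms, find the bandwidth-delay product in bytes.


Given: bandwidth = 1000 Mbps, delay = 20 ms
BDP in bits = 1000 * 10^6 * 20 / 1000
BDP in bits = 20000000
BDP in bytes = 20000000 / 8 = 2500000

2500000


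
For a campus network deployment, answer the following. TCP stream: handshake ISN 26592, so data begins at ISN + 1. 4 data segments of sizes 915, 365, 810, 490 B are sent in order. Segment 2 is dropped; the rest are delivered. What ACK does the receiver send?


SYN uses sequence number 26592; first data byte = ISN + 1 = 26593.
Segment 1: SEQ = 26593, len = 915 B, covers [26593, 27507]
Segment 2: SEQ = 27508, len = 365 B, covers [27508, 27872] [LOST]
Segment 3: SEQ = 27873, len = 810 B, covers [27873, 28682]
Segment 4: SEQ = 28683, len = 490 B, covers [28683, 29172]
In-order data received: bytes [26593, 27507] (segments 1..1).
Segment 2 missing -> gap begins at byte 27508; later segments buffered out of order.
Cumulative ACK = next expected in-order byte = 26593 + 915 = 27508

27508


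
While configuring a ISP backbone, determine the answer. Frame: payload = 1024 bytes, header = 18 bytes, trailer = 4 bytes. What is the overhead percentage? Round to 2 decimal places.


Given: payload = 1024 B, header = 18 B, trailer = 4 B
Overhead bytes = header + trailer = 18 + 4 = 22
Total frame = payload + overhead = 1024 + 22 = 1046
Overhead % = 22 / 1046 * 100 = 2.1033% -> 2.10% (2 dp)

2.10


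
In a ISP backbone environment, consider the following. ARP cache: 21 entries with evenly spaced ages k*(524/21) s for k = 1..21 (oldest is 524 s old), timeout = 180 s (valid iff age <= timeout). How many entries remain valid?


Ages are k * 524/21 s for k = 1..21 (spacing = 24.9524 s).
Entry k is valid iff k * 524/21 <= 180 iff k <= 21 * 180 / 524 = 7.2137
n_valid = floor(7.2137) = 7
(n_stale = 21 - 7 = 14)

7


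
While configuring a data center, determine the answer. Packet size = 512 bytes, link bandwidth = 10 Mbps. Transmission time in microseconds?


Given: packet = 512 bytes, bandwidth = 10 Mbps
Packet in bits = 512 * 8 = 4096 bits
Bandwidth = 10 * 10^6 = 10000000 bps
Time = 4096 / 10000000 seconds
Time in us = 4096 * 10^6 / 10000000 = 409.6

409.6


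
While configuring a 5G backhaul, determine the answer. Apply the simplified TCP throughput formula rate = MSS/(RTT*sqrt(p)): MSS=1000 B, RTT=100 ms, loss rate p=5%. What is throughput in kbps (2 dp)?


Given: MSS = 1000 bytes, RTT = 100 ms, loss = 5%
RTT in seconds = 100 / 1000 = 0.1
Loss rate = 5% = 0.05
sqrt(loss) = sqrt(0.05) = 0.223606797750
Throughput (bytes/s) = 1000 / (0.1 * 0.223606797750) = 44721.3595
Throughput (kbps) = 44721.3595 * 8 / 1000 = 357.770876 -> 357.77 kbps (2 dp)

357.77


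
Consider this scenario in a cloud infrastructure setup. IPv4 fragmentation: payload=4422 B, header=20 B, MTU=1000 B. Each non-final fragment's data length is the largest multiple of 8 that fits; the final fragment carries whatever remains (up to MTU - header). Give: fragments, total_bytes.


Max data per non-final fragment = floor((MTU - header)/8)*8 = floor((1000 - 20)/8)*8 = floor(980/8)*8 = 976 B
Final fragment needs no 8-byte alignment: it can carry up to MTU - header = 980 B
Non-final fragments needed = ceil((payload - 980) / 976) = ceil(3442/976) = ceil(3.5266) = 4
Number of fragments = 4 + 1 = 5
Fragment sizes (data): 4 * 976 B + 518 B (last, 518 <= 980 OK)
Total bytes sent = payload + n_frags * header = 4422 + 5*20 = 4422 + 100 = 4522 B

5, 4522


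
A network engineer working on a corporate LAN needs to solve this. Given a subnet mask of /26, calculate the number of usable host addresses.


Given: subnet mask /26
Host bits = 32 - 26 = 6
Total addresses = 2^6 = 64
Usable hosts = 64 - 2 (network + broadcast) = 62

62


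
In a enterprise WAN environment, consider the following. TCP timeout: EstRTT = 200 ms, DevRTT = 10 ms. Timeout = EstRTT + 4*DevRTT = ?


Given: EstRTT = 200 ms, DevRTT = 10 ms
Timeout = EstRTT + 4 * DevRTT
4 * DevRTT = 4 * 10 = 40
Timeout = 200 + 40 = 240 ms

240


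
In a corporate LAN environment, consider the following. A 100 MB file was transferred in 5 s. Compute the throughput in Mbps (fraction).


Given: file = 100 MB, time = 5 s
File in Mb = 100 * 8 = 800 Mb
Throughput = 800 / 5 Mbps
Throughput = 160 Mbps

160


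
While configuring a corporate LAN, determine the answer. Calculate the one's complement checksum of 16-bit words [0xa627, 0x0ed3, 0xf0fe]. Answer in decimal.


Given words: [0xa627, 0x0ed3, 0xf0fe]
Step 1: Sum all words
Raw sum = 42535 + 3795 + 61694 = 108024
Step 2: Fold carry: (42488 + 1) = 42489
One's complement = ~42489 & 0xFFFF = 23046

23046


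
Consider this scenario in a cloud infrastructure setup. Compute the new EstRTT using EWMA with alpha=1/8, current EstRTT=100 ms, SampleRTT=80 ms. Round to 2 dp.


Given: EstRTT = 100 ms, SampleRTT = 80 ms, alpha = 1/8
New EstRTT = (1 - alpha) * EstRTT + alpha * SampleRTT
(7/8) * 100 = 87.5
(1/8) * 80 = 10
New EstRTT = 87.5 + 10 = 97.5 ms -> 97.50 ms (2 dp)

97.50


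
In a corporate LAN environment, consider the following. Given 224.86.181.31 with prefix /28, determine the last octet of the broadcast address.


Given: IP = 224.86.181.31, prefix = /28
Host bits = 32 - 28 = 4
Network last octet = 31 AND mask = 16
Host part size = 2^4 - 1 = 15
Broadcast last octet = 16 OR 15 = 31

31


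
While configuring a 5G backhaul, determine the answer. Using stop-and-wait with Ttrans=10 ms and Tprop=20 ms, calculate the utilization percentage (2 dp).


Given: Ttrans = 10 ms, Tprop = 20 ms
RTT = 2 * Tprop = 2 * 20 = 40 ms
U = Ttrans / (Ttrans + RTT)
U = 10 / (10 + 40)
U = 10 / 50 = 0.2
U% = 20.00%

20.00


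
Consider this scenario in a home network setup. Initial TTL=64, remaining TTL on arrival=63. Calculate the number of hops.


Given: initial TTL = 64, received TTL = 63
Hops = initial TTL - received TTL
Hops = 64 - 63 = 1

1


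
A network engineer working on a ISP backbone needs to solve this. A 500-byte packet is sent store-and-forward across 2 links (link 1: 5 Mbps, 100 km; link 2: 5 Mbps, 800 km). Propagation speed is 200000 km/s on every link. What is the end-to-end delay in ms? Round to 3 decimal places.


Packet = 500 bytes = 4000 bits. Store-and-forward: sum (t_trans + t_prop) per link.
Link 1: t_trans = 4000/(5*10^6) s = 0.8000 ms; t_prop = 100/200000 s = 0.5000 ms; subtotal = 1.3000 ms
Link 2: t_trans = 4000/(5*10^6) s = 0.8000 ms; t_prop = 800/200000 s = 4.0000 ms; subtotal = 4.8000 ms
End-to-end = 1.3000 + 4.8000 = 6.1000 ms -> 6.100 ms (3 dp)

6.100


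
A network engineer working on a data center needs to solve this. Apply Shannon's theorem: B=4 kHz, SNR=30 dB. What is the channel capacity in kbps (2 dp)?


Given: B = 4 kHz, SNR = 30 dB
SNR linear = 10^(30/10) = 1000
1 + SNR = 1001
log2(1001) = 9.9672262588
C = 4 * 1000 * 9.9672262588 = 39868.9050 bps
C = 39.868905 kbps -> 39.87 kbps (2 dp)

39.87
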